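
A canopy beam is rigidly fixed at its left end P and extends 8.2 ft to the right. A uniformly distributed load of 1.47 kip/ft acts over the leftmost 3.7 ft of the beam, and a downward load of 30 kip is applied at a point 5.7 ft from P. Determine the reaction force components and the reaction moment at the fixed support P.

P_x = 0, P_y = 35.44 kip, M_P = 181.1 kip·ft

Resultant of the distributed load: 1.47 × 3.7 = 5.439 kip at 1.85 ft from P.
ΣF_x = 0: P_x = 0.
ΣF_y = 0: P_y − 1.47·3.7 − 30 = 0 → P_y = 35.44 kip.
ΣM about P: M_P − (1.47·3.7)·1.85 − 30·5.7 = 0 → M_P = 181.1 kip·ft.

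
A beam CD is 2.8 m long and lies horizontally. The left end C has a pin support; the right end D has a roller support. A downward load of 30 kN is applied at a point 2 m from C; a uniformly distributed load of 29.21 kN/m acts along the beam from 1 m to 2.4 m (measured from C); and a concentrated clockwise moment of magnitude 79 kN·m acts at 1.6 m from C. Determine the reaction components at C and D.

C_x = 0, C_y = -3.577 kN, D_y = 74.47 kN

Resultant of the distributed load: 29.21 × 1.4 = 40.894 kN at 1.7 m from C.
ΣM about C: D_y·2.8 − 30·2 − (29.21·1.4)·1.7 − 79 = 0 → D_y = 208.5198/2.8 = 74.4714 ≈ 74.47 kN.
ΣF_y = 0: C_y + 74.4714 − 30 − 29.21·1.4 = 0 → C_y = -3.577 kN.
ΣF_x = 0: no horizontal applied forces, so C_x = 0.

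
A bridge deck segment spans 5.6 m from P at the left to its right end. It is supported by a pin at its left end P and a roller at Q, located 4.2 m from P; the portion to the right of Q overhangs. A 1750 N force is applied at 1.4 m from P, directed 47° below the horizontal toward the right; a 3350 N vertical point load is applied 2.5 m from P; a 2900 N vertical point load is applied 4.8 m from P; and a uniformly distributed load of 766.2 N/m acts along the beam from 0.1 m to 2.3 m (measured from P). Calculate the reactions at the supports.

P_x = -1193 N, P_y = 2999 N, Q_y = 6217 N

Resultant of the distributed load: 766.2 × 2.2 = 1685.64 N at 1.2 m from P.
Taking moments about P: Q_y·4.2 − 1750·sin47°·1.4 − 3350·2.5 − 2900·4.8 − (766.2·2.2)·1.2 = 0 → Q_y = 26109.6/4.2 = 6216.57 ≈ 6217 N.
ΣF_y = 0: P_y + 6216.57 − 1750·sin47° − 3350 − 2900 − 766.2·2.2 = 0 → P_y = 2999 N.
ΣF_x = 0: P_x + 1750·cos47° = 0 → P_x = -1193 N.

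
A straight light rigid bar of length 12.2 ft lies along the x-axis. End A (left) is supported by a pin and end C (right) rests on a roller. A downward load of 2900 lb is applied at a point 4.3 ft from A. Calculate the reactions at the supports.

Moments about A: C_y·12.2 − 2900·4.3 = 0 → C_y = 12470/12.2 = 1022.13 ≈ 1022 lb.
ΣF_y = 0: A_y + 1022.13 − 2900 = 0 → A_y = 1878 lb.
ΣF_x = 0: no horizontal applied forces, so A_x = 0.

A_x = 0, A_y = 1878 lb, C_y = 1022 lb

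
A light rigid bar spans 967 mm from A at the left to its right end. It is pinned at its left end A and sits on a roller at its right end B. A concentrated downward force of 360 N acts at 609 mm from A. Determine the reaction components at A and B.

Taking moments about A: B_y·967 − 360·609 = 0 → B_y = 219240/967 = 226.722 ≈ 226.7 N.
ΣF_y = 0: A_y + 226.722 − 360 = 0 → A_y = 133.3 N.
ΣF_x = 0: no horizontal applied forces, so A_x = 0.

A_x = 0, A_y = 133.3 N, B_y = 226.7 N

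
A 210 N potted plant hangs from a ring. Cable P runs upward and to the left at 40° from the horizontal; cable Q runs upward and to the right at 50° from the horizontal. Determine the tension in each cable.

ΣF_x = 0: −T_P·cos40° + T_Q·cos50° = 0 → T_Q = 1.19175·T_P.
ΣF_y = 0: T_P·sin40° + T_Q·sin50° = 210.
Substitute: T_P·(0.642788 + 1.19175·0.766044) = 210 → T_P = 134.986 ≈ 135.0 N.
Then T_Q = 1.19175 × 134.986 = 160.9 N.

T_P = 135.0 N, T_Q = 160.9 N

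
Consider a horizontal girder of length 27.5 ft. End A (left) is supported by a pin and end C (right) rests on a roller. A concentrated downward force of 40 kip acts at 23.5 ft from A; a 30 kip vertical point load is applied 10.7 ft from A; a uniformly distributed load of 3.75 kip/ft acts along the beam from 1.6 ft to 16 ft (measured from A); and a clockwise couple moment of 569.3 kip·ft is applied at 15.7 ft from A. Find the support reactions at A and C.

Resultant of the distributed load: 3.75 × 14.4 = 54 kip at 8.8 ft from A.
Moments about A: C_y·27.5 − 40·23.5 − 30·10.7 − (3.75·14.4)·8.8 − 569.3 = 0 → C_y = 2305.5/27.5 = 83.8364 ≈ 83.84 kip.
ΣF_y = 0: A_y + 83.8364 − 40 − 30 − 3.75·14.4 = 0 → A_y = 40.16 kip.
ΣF_x = 0: no horizontal applied forces, so A_x = 0.

A_x = 0, A_y = 40.16 kip, C_y = 83.84 kip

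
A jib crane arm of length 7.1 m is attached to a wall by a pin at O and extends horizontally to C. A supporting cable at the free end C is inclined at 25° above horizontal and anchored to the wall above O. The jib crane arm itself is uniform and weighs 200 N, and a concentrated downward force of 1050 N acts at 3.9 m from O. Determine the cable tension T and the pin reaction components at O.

T = 1601 N, O_x = 1451 N, O_y = 573.2 N

ΣM about O: T·sin25°·7.1 − 200·3.55 − 1050·3.9 = 0 → T = 4805/(7.1·0.422618) = 1601.35 ≈ 1601 N.
ΣF_x = 0: O_x − T·cos25° = 0 → O_x = 1601.35 × 0.906308 = 1451 N.
ΣF_y = 0: O_y + T·sin25° − 200 − 1050 = 0 → O_y = 1250 − 1601.35 × 0.422618 = 573.2 N.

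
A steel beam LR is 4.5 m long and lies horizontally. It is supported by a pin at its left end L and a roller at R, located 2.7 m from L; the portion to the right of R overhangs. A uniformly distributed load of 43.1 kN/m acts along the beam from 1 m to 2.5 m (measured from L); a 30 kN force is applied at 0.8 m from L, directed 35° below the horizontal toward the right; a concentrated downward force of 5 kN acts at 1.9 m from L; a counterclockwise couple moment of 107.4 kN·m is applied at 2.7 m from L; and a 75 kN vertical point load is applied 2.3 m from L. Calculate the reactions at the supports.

L_x = -24.57 kN, L_y = 87.23 kN, R_y = 74.63 kN

Resultant of the distributed load: 43.1 × 1.5 = 64.65 kN at 1.75 m from L.
Moments about L: R_y·2.7 − (43.1·1.5)·1.75 − 30·sin35°·0.8 − 5·1.9 + 107.4 − 75·2.3 = 0 → R_y = 201.503/2.7 = 74.6307 ≈ 74.63 kN.
ΣF_y = 0: L_y + 74.6307 − 43.1·1.5 − 30·sin35° − 5 − 75 = 0 → L_y = 87.23 kN.
ΣF_x = 0: L_x + 30·cos35° = 0 → L_x = -24.57 kN.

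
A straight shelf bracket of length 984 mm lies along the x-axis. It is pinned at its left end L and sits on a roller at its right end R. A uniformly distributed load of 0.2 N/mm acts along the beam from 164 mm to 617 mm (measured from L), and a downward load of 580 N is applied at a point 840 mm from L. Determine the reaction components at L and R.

L_x = 0, L_y = 139.5 N, R_y = 531.1 N

Resultant of the distributed load: 0.2 × 453 = 90.6 N at 390.5 mm from L.
ΣM about L: R_y·984 − (0.2·453)·390.5 − 580·840 = 0 → R_y = 522579.3/984 = 531.077 ≈ 531.1 N.
ΣF_y = 0: L_y + 531.077 − 0.2·453 − 580 = 0 → L_y = 139.5 N.
ΣF_x = 0: no horizontal applied forces, so L_x = 0.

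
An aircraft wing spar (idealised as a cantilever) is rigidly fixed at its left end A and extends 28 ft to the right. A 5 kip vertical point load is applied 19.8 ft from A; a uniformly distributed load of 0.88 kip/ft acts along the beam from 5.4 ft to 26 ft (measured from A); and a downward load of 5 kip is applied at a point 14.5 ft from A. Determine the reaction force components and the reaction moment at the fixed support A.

A_x = 0, A_y = 28.13 kip, M_A = 456.1 kip·ft

Resultant of the distributed load: 0.88 × 20.6 = 18.128 kip at 15.7 ft from A.
ΣF_x = 0: A_x = 0.
ΣF_y = 0: A_y − 5 − 0.88·20.6 − 5 = 0 → A_y = 28.13 kip.
ΣM about A: M_A − 5·19.8 − (0.88·20.6)·15.7 − 5·14.5 = 0 → M_A = 456.1 kip·ft.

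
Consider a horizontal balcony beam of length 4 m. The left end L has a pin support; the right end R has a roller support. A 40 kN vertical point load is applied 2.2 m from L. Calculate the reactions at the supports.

Moments about L: R_y·4 − 40·2.2 = 0 → R_y = 88/4 = 22.00 kN.
ΣF_y = 0: L_y + 22 − 40 = 0 → L_y = 18.00 kN.
ΣF_x = 0: no horizontal applied forces, so L_x = 0.

L_x = 0, L_y = 18.00 kN, R_y = 22.00 kN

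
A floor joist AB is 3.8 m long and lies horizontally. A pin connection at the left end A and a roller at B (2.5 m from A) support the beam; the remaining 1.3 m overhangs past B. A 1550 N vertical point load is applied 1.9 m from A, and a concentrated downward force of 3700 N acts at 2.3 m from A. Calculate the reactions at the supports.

Taking moments about A: B_y·2.5 − 1550·1.9 − 3700·2.3 = 0 → B_y = 11455/2.5 = 4582 N.
ΣF_y = 0: A_y + 4582 − 1550 − 3700 = 0 → A_y = 668.0 N.
ΣF_x = 0: no horizontal applied forces, so A_x = 0.

A_x = 0, A_y = 668.0 N, B_y = 4582 N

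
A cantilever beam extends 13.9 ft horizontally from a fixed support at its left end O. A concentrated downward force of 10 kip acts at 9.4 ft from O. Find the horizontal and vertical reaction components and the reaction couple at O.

O_x = 0, O_y = 10.00 kip, M_O = 94.00 kip·ft

ΣF_x = 0: O_x = 0.
ΣF_y = 0: O_y − 10 = 0 → O_y = 10.00 kip.
ΣM about O: M_O − 10·9.4 = 0 → M_O = 94.00 kip·ft.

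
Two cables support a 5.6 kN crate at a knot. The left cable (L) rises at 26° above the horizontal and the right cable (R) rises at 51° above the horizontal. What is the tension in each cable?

T_L = 3.617 kN, T_R = 5.166 kN

ΣF_x = 0: −T_L·cos26° + T_R·cos51° = 0 → T_R = 1.4282·T_L.
ΣF_y = 0: T_L·sin26° + T_R·sin51° = 5.6.
Substitute: T_L·(0.438371 + 1.4282·0.777146) = 5.6 → T_L = 3.61689 ≈ 3.617 kN.
Then T_R = 1.4282 × 3.61689 = 5.166 kN.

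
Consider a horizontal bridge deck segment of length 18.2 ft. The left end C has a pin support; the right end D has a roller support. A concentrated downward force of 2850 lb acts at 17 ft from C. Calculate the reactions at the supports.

Moments about C: D_y·18.2 − 2850·17 = 0 → D_y = 48450/18.2 = 2662.09 ≈ 2662 lb.
ΣF_y = 0: C_y + 2662.09 − 2850 = 0 → C_y = 187.9 lb.
ΣF_x = 0: no horizontal applied forces, so C_x = 0.

C_x = 0, C_y = 187.9 lb, D_y = 2662 lb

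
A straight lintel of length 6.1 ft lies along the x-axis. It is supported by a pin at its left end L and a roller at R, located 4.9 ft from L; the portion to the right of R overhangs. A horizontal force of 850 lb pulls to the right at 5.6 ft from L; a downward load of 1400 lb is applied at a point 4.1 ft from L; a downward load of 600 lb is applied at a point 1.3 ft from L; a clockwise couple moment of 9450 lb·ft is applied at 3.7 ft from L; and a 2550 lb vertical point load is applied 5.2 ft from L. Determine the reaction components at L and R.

L_x = -850.0 lb, L_y = -1415 lb, R_y = 5965 lb

Taking moments about L: R_y·4.9 − 1400·4.1 − 600·1.3 − 9450 − 2550·5.2 = 0 → R_y = 29230/4.9 = 5965.31 ≈ 5965 lb.
ΣF_y = 0: L_y + 5965.31 − 1400 − 600 − 2550 = 0 → L_y = -1415 lb.
ΣF_x = 0: L_x + 850 = 0 → L_x = -850.0 lb.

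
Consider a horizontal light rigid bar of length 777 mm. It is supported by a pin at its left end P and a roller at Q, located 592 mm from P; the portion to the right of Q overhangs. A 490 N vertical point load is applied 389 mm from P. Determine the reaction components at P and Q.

Taking moments about P: Q_y·592 − 490·389 = 0 → Q_y = 190610/592 = 321.976 ≈ 322.0 N.
ΣF_y = 0: P_y + 321.976 − 490 = 0 → P_y = 168.0 N.
ΣF_x = 0: no horizontal applied forces, so P_x = 0.

P_x = 0, P_y = 168.0 N, Q_y = 322.0 N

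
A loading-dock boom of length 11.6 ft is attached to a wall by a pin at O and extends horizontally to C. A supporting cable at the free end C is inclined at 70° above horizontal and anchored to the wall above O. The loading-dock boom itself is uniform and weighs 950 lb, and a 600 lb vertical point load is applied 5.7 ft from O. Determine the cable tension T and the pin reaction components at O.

ΣM about O: T·sin70°·11.6 − 950·5.8 − 600·5.7 = 0 → T = 8930/(11.6·0.939693) = 819.233 ≈ 819.2 lb.
ΣF_x = 0: O_x − T·cos70° = 0 → O_x = 819.233 × 0.34202 = 280.2 lb.
ΣF_y = 0: O_y + T·sin70° − 950 − 600 = 0 → O_y = 1550 − 819.233 × 0.939693 = 780.2 lb.

T = 819.2 lb, O_x = 280.2 lb, O_y = 780.2 lb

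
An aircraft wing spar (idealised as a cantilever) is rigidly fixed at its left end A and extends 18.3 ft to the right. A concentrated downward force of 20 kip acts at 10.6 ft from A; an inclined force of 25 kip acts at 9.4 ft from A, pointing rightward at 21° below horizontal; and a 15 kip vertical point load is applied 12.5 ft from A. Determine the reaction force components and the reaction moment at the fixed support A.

A_x = -23.34 kip, A_y = 43.96 kip, M_A = 483.7 kip·ft

ΣF_x = 0: A_x + 25·cos21° = 0 → A_x = -23.34 kip.
ΣF_y = 0: A_y − 20 − 25·sin21° − 15 = 0 → A_y = 43.96 kip.
ΣM about A: M_A − 20·10.6 − 25·sin21°·9.4 − 15·12.5 = 0 → M_A = 483.7 kip·ft.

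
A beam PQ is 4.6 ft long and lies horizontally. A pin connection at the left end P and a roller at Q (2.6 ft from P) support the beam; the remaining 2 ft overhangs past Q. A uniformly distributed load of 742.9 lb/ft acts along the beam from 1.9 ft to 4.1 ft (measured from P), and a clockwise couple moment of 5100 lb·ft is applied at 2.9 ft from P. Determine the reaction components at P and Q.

P_x = 0, P_y = -2213 lb, Q_y = 3847 lb

Resultant of the distributed load: 742.9 × 2.2 = 1634.38 lb at 3 ft from P.
Moments about P: Q_y·2.6 − (742.9·2.2)·3 − 5100 = 0 → Q_y = 10003.14/2.6 = 3847.36 ≈ 3847 lb.
ΣF_y = 0: P_y + 3847.36 − 742.9·2.2 = 0 → P_y = -2213 lb.
ΣF_x = 0: no horizontal applied forces, so P_x = 0.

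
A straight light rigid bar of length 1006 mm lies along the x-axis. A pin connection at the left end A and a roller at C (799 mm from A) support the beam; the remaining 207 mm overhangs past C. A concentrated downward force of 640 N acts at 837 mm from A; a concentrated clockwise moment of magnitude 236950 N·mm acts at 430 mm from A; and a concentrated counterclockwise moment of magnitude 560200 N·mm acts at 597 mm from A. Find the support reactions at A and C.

Taking moments about A: C_y·799 − 640·837 − 236950 + 560200 = 0 → C_y = 212430/799 = 265.87 ≈ 265.9 N.
ΣF_y = 0: A_y + 265.87 − 640 = 0 → A_y = 374.1 N.
ΣF_x = 0: no horizontal applied forces, so A_x = 0.

A_x = 0, A_y = 374.1 N, C_y = 265.9 N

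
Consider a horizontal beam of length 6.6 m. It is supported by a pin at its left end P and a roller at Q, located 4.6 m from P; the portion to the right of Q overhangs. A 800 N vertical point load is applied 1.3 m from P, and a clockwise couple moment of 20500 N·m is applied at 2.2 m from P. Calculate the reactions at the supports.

P_x = 0, P_y = -3883 N, Q_y = 4683 N

Moments about P: Q_y·4.6 − 800·1.3 − 20500 = 0 → Q_y = 21540/4.6 = 4682.61 ≈ 4683 N.
ΣF_y = 0: P_y + 4682.61 − 800 = 0 → P_y = -3883 N.
ΣF_x = 0: no horizontal applied forces, so P_x = 0.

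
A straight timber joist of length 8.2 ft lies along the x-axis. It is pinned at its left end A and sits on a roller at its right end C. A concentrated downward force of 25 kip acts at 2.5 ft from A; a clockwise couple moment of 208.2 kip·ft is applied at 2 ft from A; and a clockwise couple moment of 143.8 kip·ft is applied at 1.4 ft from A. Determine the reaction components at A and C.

Moments about A: C_y·8.2 − 25·2.5 − 208.2 − 143.8 = 0 → C_y = 414.5/8.2 = 50.5488 ≈ 50.55 kip.
ΣF_y = 0: A_y + 50.5488 − 25 = 0 → A_y = -25.55 kip.
ΣF_x = 0: no horizontal applied forces, so A_x = 0.

A_x = 0, A_y = -25.55 kip, C_y = 50.55 kip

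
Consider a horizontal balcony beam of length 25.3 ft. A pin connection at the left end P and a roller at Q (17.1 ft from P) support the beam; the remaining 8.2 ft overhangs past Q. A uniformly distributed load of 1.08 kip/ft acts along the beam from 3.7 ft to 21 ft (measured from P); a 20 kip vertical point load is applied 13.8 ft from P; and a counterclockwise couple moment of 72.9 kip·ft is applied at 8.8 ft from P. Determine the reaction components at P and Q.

Resultant of the distributed load: 1.08 × 17.3 = 18.684 kip at 12.35 ft from P.
Moments about P: Q_y·17.1 − (1.08·17.3)·12.35 − 20·13.8 + 72.9 = 0 → Q_y = 433.8474/17.1 = 25.3712 ≈ 25.37 kip.
ΣF_y = 0: P_y + 25.3712 − 1.08·17.3 − 20 = 0 → P_y = 13.31 kip.
ΣF_x = 0: no horizontal applied forces, so P_x = 0.

P_x = 0, P_y = 13.31 kip, Q_y = 25.37 kip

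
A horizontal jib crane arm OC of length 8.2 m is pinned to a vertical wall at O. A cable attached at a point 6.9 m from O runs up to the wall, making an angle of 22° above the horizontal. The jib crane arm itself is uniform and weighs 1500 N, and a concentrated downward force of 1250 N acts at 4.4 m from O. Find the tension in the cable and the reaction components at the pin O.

ΣM about O: T·sin22°·6.9 − 1500·4.1 − 1250·4.4 = 0 → T = 11650/(6.9·0.374607) = 4507.14 ≈ 4507 N.
ΣF_x = 0: O_x − T·cos22° = 0 → O_x = 4507.14 × 0.927184 = 4179 N.
ΣF_y = 0: O_y + T·sin22° − 1500 − 1250 = 0 → O_y = 2750 − 4507.14 × 0.374607 = 1062 N.

T = 4507 N, O_x = 4179 N, O_y = 1062 N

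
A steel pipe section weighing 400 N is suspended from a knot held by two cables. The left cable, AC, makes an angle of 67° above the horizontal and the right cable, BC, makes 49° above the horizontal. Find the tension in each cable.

ΣF_x = 0: −T_AC·cos67° + T_BC·cos49° = 0 → T_BC = 0.595573·T_AC.
ΣF_y = 0: T_AC·sin67° + T_BC·sin49° = 400.
Substitute: T_AC·(0.920505 + 0.595573·0.75471) = 400 → T_AC = 291.973 ≈ 292.0 N.
Then T_BC = 0.595573 × 291.973 = 173.9 N.

T_AC = 292.0 N, T_BC = 173.9 N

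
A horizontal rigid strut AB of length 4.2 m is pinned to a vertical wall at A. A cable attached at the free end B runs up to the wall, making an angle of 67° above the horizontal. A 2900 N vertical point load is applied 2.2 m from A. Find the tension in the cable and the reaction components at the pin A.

T = 1650 N, A_x = 644.8 N, A_y = 1381 N

ΣM about A: T·sin67°·4.2 − 2900·2.2 = 0 → T = 6380/(4.2·0.920505) = 1650.23 ≈ 1650 N.
ΣF_x = 0: A_x − T·cos67° = 0 → A_x = 1650.23 × 0.390731 = 644.8 N.
ΣF_y = 0: A_y + T·sin67° − 2900 = 0 → A_y = 2900 − 1650.23 × 0.920505 = 1381 N.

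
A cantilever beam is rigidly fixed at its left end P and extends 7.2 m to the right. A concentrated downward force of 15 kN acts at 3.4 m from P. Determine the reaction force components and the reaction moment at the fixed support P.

P_x = 0, P_y = 15.00 kN, M_P = 51.00 kN·m

ΣF_x = 0: P_x = 0.
ΣF_y = 0: P_y − 15 = 0 → P_y = 15.00 kN.
ΣM about P: M_P − 15·3.4 = 0 → M_P = 51.00 kN·m.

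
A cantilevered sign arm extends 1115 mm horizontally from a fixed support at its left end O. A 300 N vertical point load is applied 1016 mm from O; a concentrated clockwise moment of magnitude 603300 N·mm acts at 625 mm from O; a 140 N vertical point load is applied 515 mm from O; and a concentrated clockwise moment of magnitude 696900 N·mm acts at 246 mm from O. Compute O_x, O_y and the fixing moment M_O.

O_x = 0, O_y = 440.0 N, M_O = 1677000 N·mm

ΣF_x = 0: O_x = 0.
ΣF_y = 0: O_y − 300 − 140 = 0 → O_y = 440.0 N.
ΣM about O: M_O − 300·1016 − 603300 − 140·515 − 696900 = 0 → M_O = 1677000 N·mm.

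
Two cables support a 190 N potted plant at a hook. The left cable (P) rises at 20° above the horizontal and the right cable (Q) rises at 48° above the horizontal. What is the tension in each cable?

T_P = 137.1 N, T_Q = 192.6 N

ΣF_x = 0: −T_P·cos20° + T_Q·cos48° = 0 → T_Q = 1.40435·T_P.
ΣF_y = 0: T_P·sin20° + T_Q·sin48° = 190.
Substitute: T_P·(0.34202 + 1.40435·0.743145) = 190 → T_P = 137.119 ≈ 137.1 N.
Then T_Q = 1.40435 × 137.119 = 192.6 N.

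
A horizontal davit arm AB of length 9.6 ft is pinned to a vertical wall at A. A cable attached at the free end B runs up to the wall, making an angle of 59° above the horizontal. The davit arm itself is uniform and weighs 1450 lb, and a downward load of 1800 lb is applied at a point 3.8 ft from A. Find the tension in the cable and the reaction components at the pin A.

T = 1677 lb, A_x = 863.7 lb, A_y = 1812 lb

ΣM about A: T·sin59°·9.6 − 1450·4.8 − 1800·3.8 = 0 → T = 13800/(9.6·0.857167) = 1677.04 ≈ 1677 lb.
ΣF_x = 0: A_x − T·cos59° = 0 → A_x = 1677.04 × 0.515038 = 863.7 lb.
ΣF_y = 0: A_y + T·sin59° − 1450 − 1800 = 0 → A_y = 3250 − 1677.04 × 0.857167 = 1812 lb.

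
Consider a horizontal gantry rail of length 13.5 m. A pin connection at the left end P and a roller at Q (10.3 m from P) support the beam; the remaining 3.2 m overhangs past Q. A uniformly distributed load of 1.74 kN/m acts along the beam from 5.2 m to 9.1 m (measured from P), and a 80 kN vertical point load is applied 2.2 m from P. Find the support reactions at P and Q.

P_x = 0, P_y = 64.99 kN, Q_y = 21.80 kN

Resultant of the distributed load: 1.74 × 3.9 = 6.786 kN at 7.15 m from P.
Moments about P: Q_y·10.3 − (1.74·3.9)·7.15 − 80·2.2 = 0 → Q_y = 224.5199/10.3 = 21.798 ≈ 21.80 kN.
ΣF_y = 0: P_y + 21.798 − 1.74·3.9 − 80 = 0 → P_y = 64.99 kN.
ΣF_x = 0: no horizontal applied forces, so P_x = 0.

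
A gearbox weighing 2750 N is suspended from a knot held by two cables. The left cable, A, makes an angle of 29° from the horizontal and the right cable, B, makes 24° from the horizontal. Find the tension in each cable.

ΣF_x = 0: −T_A·cos29° + T_B·cos24° = 0 → T_B = 0.95739·T_A.
ΣF_y = 0: T_A·sin29° + T_B·sin24° = 2750.
Substitute: T_A·(0.48481 + 0.95739·0.406737) = 2750 → T_A = 3145.68 ≈ 3146 N.
Then T_B = 0.95739 × 3145.68 = 3012 N.

T_A = 3146 N, T_B = 3012 N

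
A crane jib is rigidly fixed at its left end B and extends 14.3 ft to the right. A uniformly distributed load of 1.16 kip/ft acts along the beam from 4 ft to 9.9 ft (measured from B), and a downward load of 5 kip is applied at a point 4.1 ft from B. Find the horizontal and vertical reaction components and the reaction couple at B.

Resultant of the distributed load: 1.16 × 5.9 = 6.844 kip at 6.95 ft from B.
ΣF_x = 0: B_x = 0.
ΣF_y = 0: B_y − 1.16·5.9 − 5 = 0 → B_y = 11.84 kip.
ΣM about B: M_B − (1.16·5.9)·6.95 − 5·4.1 = 0 → M_B = 68.07 kip·ft.

B_x = 0, B_y = 11.84 kip, M_B = 68.07 kip·ft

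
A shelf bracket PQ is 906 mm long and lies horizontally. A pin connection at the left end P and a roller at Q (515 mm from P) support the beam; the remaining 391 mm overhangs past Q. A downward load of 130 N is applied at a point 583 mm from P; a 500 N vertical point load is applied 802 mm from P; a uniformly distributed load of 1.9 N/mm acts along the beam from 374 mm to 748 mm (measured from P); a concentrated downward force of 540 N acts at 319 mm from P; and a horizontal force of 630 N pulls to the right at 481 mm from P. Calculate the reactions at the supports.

P_x = -630.0 N, P_y = -153.8 N, Q_y = 2034 N

Resultant of the distributed load: 1.9 × 374 = 710.6 N at 561 mm from P.
Taking moments about P: Q_y·515 − 130·583 − 500·802 − (1.9·374)·561 − 540·319 = 0 → Q_y = 1047696.6/515 = 2034.36 ≈ 2034 N.
ΣF_y = 0: P_y + 2034.36 − 130 − 500 − 1.9·374 − 540 = 0 → P_y = -153.8 N.
ΣF_x = 0: P_x + 630 = 0 → P_x = -630.0 N.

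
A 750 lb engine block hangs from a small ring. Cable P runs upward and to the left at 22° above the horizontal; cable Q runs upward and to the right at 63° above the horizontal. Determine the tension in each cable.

T_P = 341.8 lb, T_Q = 698.0 lb

ΣF_x = 0: −T_P·cos22° + T_Q·cos63° = 0 → T_Q = 2.0423·T_P.
ΣF_y = 0: T_P·sin22° + T_Q·sin63° = 750.
Substitute: T_P·(0.374607 + 2.0423·0.891007) = 750 → T_P = 341.793 ≈ 341.8 lb.
Then T_Q = 2.0423 × 341.793 = 698.0 lb.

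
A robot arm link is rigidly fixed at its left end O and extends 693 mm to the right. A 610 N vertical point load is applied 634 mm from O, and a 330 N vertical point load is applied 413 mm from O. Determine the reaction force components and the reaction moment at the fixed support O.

ΣF_x = 0: O_x = 0.
ΣF_y = 0: O_y − 610 − 330 = 0 → O_y = 940.0 N.
ΣM about O: M_O − 610·634 − 330·413 = 0 → M_O = 523000 N·mm.

O_x = 0, O_y = 940.0 N, M_O = 523000 N·mm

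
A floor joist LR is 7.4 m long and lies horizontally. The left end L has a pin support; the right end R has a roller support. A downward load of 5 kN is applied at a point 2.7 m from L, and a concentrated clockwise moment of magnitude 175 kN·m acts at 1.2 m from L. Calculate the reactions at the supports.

L_x = 0, L_y = -20.47 kN, R_y = 25.47 kN

Moments about L: R_y·7.4 − 5·2.7 − 175 = 0 → R_y = 188.5/7.4 = 25.473 ≈ 25.47 kN.
ΣF_y = 0: L_y + 25.473 − 5 = 0 → L_y = -20.47 kN.
ΣF_x = 0: no horizontal applied forces, so L_x = 0.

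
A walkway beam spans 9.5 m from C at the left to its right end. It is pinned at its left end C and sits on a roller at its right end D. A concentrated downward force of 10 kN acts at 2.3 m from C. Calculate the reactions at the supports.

Taking moments about C: D_y·9.5 − 10·2.3 = 0 → D_y = 23/9.5 = 2.42105 ≈ 2.421 kN.
ΣF_y = 0: C_y + 2.42105 − 10 = 0 → C_y = 7.579 kN.
ΣF_x = 0: no horizontal applied forces, so C_x = 0.

C_x = 0, C_y = 7.579 kN, D_y = 2.421 kN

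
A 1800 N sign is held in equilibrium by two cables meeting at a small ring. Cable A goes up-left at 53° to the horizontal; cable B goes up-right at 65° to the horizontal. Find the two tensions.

T_A = 861.6 N, T_B = 1227 N

ΣF_x = 0: −T_A·cos53° + T_B·cos65° = 0 → T_B = 1.42402·T_A.
ΣF_y = 0: T_A·sin53° + T_B·sin65° = 1800.
Substitute: T_A·(0.798636 + 1.42402·0.906308) = 1800 → T_A = 861.559 ≈ 861.6 N.
Then T_B = 1.42402 × 861.559 = 1227 N.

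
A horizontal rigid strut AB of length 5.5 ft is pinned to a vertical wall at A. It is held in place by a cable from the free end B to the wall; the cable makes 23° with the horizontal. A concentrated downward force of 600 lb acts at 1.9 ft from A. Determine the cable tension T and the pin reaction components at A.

T = 530.5 lb, A_x = 488.3 lb, A_y = 392.7 lb

ΣM about A: T·sin23°·5.5 − 600·1.9 = 0 → T = 1140/(5.5·0.390731) = 530.474 ≈ 530.5 lb.
ΣF_x = 0: A_x − T·cos23° = 0 → A_x = 530.474 × 0.920505 = 488.3 lb.
ΣF_y = 0: A_y + T·sin23° − 600 = 0 → A_y = 600 − 530.474 × 0.390731 = 392.7 lb.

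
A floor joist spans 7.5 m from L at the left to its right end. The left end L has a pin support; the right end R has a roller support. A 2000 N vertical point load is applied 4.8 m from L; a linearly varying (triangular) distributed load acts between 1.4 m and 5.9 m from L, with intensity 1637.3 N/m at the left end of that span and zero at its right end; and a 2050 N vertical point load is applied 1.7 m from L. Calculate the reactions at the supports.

L_x = 0, L_y = 4565 N, R_y = 3169 N

Resultant of the triangular load: ½ × 1637.3 × 4.5 = 3683.925 N, acting at 2.9 m from L (one-third of the span from the peak).
ΣM about L: R_y·7.5 − 2000·4.8 − (½·1637.3·4.5)·2.9 − 2050·1.7 = 0 → R_y = 23768.3825/7.5 = 3169.12 ≈ 3169 N.
ΣF_y = 0: L_y + 3169.12 − 2000 − ½·1637.3·4.5 − 2050 = 0 → L_y = 4565 N.
ΣF_x = 0: no horizontal applied forces, so L_x = 0.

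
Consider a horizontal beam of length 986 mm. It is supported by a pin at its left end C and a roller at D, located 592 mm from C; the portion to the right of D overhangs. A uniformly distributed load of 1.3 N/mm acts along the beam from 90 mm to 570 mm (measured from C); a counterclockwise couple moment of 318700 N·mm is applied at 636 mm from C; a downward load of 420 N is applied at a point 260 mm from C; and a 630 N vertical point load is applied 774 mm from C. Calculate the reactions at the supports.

C_x = 0, C_y = 856.4 N, D_y = 817.6 N

Resultant of the distributed load: 1.3 × 480 = 624 N at 330 mm from C.
ΣM about C: D_y·592 − (1.3·480)·330 + 318700 − 420·260 − 630·774 = 0 → D_y = 484040/592 = 817.635 ≈ 817.6 N.
ΣF_y = 0: C_y + 817.635 − 1.3·480 − 420 − 630 = 0 → C_y = 856.4 N.
ΣF_x = 0: no horizontal applied forces, so C_x = 0.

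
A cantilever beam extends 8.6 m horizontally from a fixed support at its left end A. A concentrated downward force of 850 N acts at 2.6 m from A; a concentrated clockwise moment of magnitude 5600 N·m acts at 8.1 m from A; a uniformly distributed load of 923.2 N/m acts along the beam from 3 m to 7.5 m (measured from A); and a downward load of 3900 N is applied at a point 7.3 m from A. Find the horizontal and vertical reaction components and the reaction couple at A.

Resultant of the distributed load: 923.2 × 4.5 = 4154.4 N at 5.25 m from A.
ΣF_x = 0: A_x = 0.
ΣF_y = 0: A_y − 850 − 923.2·4.5 − 3900 = 0 → A_y = 8904 N.
ΣM about A: M_A − 850·2.6 − 5600 − (923.2·4.5)·5.25 − 3900·7.3 = 0 → M_A = 58090 N·m.

A_x = 0, A_y = 8904 N, M_A = 58090 N·m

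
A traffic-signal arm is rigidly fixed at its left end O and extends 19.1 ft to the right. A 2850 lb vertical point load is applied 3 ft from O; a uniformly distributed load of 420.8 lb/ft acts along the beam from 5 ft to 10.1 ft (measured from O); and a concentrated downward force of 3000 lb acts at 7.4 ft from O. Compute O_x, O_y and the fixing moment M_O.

Resultant of the distributed load: 420.8 × 5.1 = 2146.08 lb at 7.55 ft from O.
ΣF_x = 0: O_x = 0.
ΣF_y = 0: O_y − 2850 − 420.8·5.1 − 3000 = 0 → O_y = 7996 lb.
ΣM about O: M_O − 2850·3 − (420.8·5.1)·7.55 − 3000·7.4 = 0 → M_O = 46950 lb·ft.

O_x = 0, O_y = 7996 lb, M_O = 46950 lb·ft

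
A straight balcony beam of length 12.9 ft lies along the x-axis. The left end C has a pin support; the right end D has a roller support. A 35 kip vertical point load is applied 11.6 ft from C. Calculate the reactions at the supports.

Taking moments about C: D_y·12.9 − 35·11.6 = 0 → D_y = 406/12.9 = 31.4729 ≈ 31.47 kip.
ΣF_y = 0: C_y + 31.4729 − 35 = 0 → C_y = 3.527 kip.
ΣF_x = 0: no horizontal applied forces, so C_x = 0.

C_x = 0, C_y = 3.527 kip, D_y = 31.47 kip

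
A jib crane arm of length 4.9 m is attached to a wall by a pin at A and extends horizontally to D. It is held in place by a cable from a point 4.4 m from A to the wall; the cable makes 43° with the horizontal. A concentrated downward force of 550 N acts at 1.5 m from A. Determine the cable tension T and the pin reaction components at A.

ΣM about A: T·sin43°·4.4 − 550·1.5 = 0 → T = 825/(4.4·0.681998) = 274.927 ≈ 274.9 N.
ΣF_x = 0: A_x − T·cos43° = 0 → A_x = 274.927 × 0.731354 = 201.1 N.
ΣF_y = 0: A_y + T·sin43° − 550 = 0 → A_y = 550 − 274.927 × 0.681998 = 362.5 N.

T = 274.9 N, A_x = 201.1 N, A_y = 362.5 N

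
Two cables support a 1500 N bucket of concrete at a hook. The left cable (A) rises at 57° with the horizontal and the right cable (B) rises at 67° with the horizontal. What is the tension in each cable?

T_A = 707.0 N, T_B = 985.4 N

ΣF_x = 0: −T_A·cos57° + T_B·cos67° = 0 → T_B = 1.3939·T_A.
ΣF_y = 0: T_A·sin57° + T_B·sin67° = 1500.
Substitute: T_A·(0.838671 + 1.3939·0.920505) = 1500 → T_A = 706.959 ≈ 707.0 N.
Then T_B = 1.3939 × 706.959 = 985.4 N.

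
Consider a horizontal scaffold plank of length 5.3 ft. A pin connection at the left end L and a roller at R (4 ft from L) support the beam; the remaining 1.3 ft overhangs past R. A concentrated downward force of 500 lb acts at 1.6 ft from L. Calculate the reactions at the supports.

L_x = 0, L_y = 300.0 lb, R_y = 200.0 lb

ΣM about L: R_y·4 − 500·1.6 = 0 → R_y = 800/4 = 200.0 lb.
ΣF_y = 0: L_y + 200 − 500 = 0 → L_y = 300.0 lb.
ΣF_x = 0: no horizontal applied forces, so L_x = 0.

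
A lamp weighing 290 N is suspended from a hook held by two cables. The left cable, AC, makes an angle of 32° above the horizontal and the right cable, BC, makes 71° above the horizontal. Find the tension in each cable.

T_AC = 96.90 N, T_BC = 252.4 N

ΣF_x = 0: −T_AC·cos32° + T_BC·cos71° = 0 → T_BC = 2.60483·T_AC.
ΣF_y = 0: T_AC·sin32° + T_BC·sin71° = 290.
Substitute: T_AC·(0.529919 + 2.60483·0.945519) = 290 → T_AC = 96.8981 ≈ 96.90 N.
Then T_BC = 2.60483 × 96.8981 = 252.4 N.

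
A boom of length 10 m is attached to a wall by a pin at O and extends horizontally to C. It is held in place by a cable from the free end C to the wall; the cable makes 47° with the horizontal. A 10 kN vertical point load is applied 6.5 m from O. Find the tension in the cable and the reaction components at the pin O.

ΣM about O: T·sin47°·10 − 10·6.5 = 0 → T = 65/(10·0.731354) = 8.88762 ≈ 8.888 kN.
ΣF_x = 0: O_x − T·cos47° = 0 → O_x = 8.88762 × 0.681998 = 6.061 kN.
ΣF_y = 0: O_y + T·sin47° − 10 = 0 → O_y = 10 − 8.88762 × 0.731354 = 3.500 kN.

T = 8.888 kN, O_x = 6.061 kN, O_y = 3.500 kN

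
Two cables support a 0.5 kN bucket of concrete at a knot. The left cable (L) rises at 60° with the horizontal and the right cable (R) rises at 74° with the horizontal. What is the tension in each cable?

T_L = 0.1916 kN, T_R = 0.3475 kN

ΣF_x = 0: −T_L·cos60° + T_R·cos74° = 0 → T_R = 1.81398·T_L.
ΣF_y = 0: T_L·sin60° + T_R·sin74° = 0.5.
Substitute: T_L·(0.866025 + 1.81398·0.961262) = 0.5 → T_L = 0.19159 ≈ 0.1916 kN.
Then T_R = 1.81398 × 0.19159 = 0.3475 kN.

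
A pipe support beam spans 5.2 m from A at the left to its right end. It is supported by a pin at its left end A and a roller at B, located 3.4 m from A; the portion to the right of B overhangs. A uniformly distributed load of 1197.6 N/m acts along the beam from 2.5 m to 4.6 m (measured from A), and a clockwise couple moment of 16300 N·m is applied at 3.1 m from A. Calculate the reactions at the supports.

Resultant of the distributed load: 1197.6 × 2.1 = 2514.96 N at 3.55 m from A.
Taking moments about A: B_y·3.4 − (1197.6·2.1)·3.55 − 16300 = 0 → B_y = 25228.108/3.4 = 7420.03 ≈ 7420 N.
ΣF_y = 0: A_y + 7420.03 − 1197.6·2.1 = 0 → A_y = -4905 N.
ΣF_x = 0: no horizontal applied forces, so A_x = 0.

A_x = 0, A_y = -4905 N, B_y = 7420 N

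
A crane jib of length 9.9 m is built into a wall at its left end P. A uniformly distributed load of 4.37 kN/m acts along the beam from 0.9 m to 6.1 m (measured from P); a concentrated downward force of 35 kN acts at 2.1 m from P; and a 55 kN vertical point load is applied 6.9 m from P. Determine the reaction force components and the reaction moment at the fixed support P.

P_x = 0, P_y = 112.7 kN, M_P = 532.5 kN·m

Resultant of the distributed load: 4.37 × 5.2 = 22.724 kN at 3.5 m from P.
ΣF_x = 0: P_x = 0.
ΣF_y = 0: P_y − 4.37·5.2 − 35 − 55 = 0 → P_y = 112.7 kN.
ΣM about P: M_P − (4.37·5.2)·3.5 − 35·2.1 − 55·6.9 = 0 → M_P = 532.5 kN·m.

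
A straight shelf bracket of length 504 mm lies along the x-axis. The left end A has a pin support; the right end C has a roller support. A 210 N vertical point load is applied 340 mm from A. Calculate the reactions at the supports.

A_x = 0, A_y = 68.33 N, C_y = 141.7 N

Moments about A: C_y·504 − 210·340 = 0 → C_y = 71400/504 = 141.667 ≈ 141.7 N.
ΣF_y = 0: A_y + 141.667 − 210 = 0 → A_y = 68.33 N.
ΣF_x = 0: no horizontal applied forces, so A_x = 0.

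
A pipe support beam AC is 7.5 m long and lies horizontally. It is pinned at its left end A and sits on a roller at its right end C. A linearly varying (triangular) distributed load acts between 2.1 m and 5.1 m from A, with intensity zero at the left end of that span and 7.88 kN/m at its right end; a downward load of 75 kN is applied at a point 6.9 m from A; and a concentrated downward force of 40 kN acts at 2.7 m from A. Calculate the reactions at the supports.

Resultant of the triangular load: ½ × 7.88 × 3 = 11.82 kN, acting at 4.1 m from A (one-third of the span from the peak).
Taking moments about A: C_y·7.5 − (½·7.88·3)·4.1 − 75·6.9 − 40·2.7 = 0 → C_y = 673.962/7.5 = 89.8616 ≈ 89.86 kN.
ΣF_y = 0: A_y + 89.8616 − ½·7.88·3 − 75 − 40 = 0 → A_y = 36.96 kN.
ΣF_x = 0: no horizontal applied forces, so A_x = 0.

A_x = 0, A_y = 36.96 kN, C_y = 89.86 kN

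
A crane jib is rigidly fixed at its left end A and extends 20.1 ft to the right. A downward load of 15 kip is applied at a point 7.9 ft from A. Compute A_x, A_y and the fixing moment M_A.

ΣF_x = 0: A_x = 0.
ΣF_y = 0: A_y − 15 = 0 → A_y = 15.00 kip.
ΣM about A: M_A − 15·7.9 = 0 → M_A = 118.5 kip·ft.

A_x = 0, A_y = 15.00 kip, M_A = 118.5 kip·ft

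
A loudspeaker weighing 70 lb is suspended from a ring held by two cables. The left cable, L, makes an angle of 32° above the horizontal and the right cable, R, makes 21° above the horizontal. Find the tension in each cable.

ΣF_x = 0: −T_L·cos32° + T_R·cos21° = 0 → T_R = 0.908382·T_L.
ΣF_y = 0: T_L·sin32° + T_R·sin21° = 70.
Substitute: T_L·(0.529919 + 0.908382·0.358368) = 70 → T_L = 81.8279 ≈ 81.83 lb.
Then T_R = 0.908382 × 81.8279 = 74.33 lb.

T_L = 81.83 lb, T_R = 74.33 lb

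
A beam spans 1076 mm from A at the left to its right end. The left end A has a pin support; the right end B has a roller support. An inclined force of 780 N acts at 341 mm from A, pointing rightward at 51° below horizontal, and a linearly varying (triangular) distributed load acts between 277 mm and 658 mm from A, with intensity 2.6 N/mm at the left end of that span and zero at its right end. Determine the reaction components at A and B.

A_x = -490.9 N, A_y = 723.4 N, B_y = 378.1 N

Resultant of the triangular load: ½ × 2.6 × 381 = 495.3 N, acting at 404 mm from A (one-third of the span from the peak).
Taking moments about A: B_y·1076 − 780·sin51°·341 − (½·2.6·381)·404 = 0 → B_y = 406806/1076 = 378.072 ≈ 378.1 N.
ΣF_y = 0: A_y + 378.072 − 780·sin51° − ½·2.6·381 = 0 → A_y = 723.4 N.
ΣF_x = 0: A_x + 780·cos51° = 0 → A_x = -490.9 N.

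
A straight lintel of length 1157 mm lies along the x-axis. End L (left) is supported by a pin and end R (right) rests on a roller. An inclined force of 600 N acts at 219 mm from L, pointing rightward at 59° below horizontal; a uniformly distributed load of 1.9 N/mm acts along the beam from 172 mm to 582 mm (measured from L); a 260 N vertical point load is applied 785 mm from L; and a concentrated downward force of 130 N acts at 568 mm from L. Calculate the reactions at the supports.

L_x = -309.0 N, L_y = 1092 N, R_y = 591.4 N

Resultant of the distributed load: 1.9 × 410 = 779 N at 377 mm from L.
Moments about L: R_y·1157 − 600·sin59°·219 − (1.9·410)·377 − 260·785 − 130·568 = 0 → R_y = 684255/1157 = 591.404 ≈ 591.4 N.
ΣF_y = 0: L_y + 591.404 − 600·sin59° − 1.9·410 − 260 − 130 = 0 → L_y = 1092 N.
ΣF_x = 0: L_x + 600·cos59° = 0 → L_x = -309.0 N.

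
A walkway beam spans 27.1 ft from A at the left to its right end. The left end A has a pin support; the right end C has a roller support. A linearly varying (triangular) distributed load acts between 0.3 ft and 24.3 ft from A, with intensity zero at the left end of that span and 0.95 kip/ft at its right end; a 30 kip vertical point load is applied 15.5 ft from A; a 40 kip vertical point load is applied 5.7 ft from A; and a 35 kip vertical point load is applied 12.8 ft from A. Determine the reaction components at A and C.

A_x = 0, A_y = 67.44 kip, C_y = 48.96 kip

Resultant of the triangular load: ½ × 0.95 × 24 = 11.4 kip, acting at 16.3 ft from A (one-third of the span from the peak).
Taking moments about A: C_y·27.1 − (½·0.95·24)·16.3 − 30·15.5 − 40·5.7 − 35·12.8 = 0 → C_y = 1326.82/27.1 = 48.9601 ≈ 48.96 kip.
ΣF_y = 0: A_y + 48.9601 − ½·0.95·24 − 30 − 40 − 35 = 0 → A_y = 67.44 kip.
ΣF_x = 0: no horizontal applied forces, so A_x = 0.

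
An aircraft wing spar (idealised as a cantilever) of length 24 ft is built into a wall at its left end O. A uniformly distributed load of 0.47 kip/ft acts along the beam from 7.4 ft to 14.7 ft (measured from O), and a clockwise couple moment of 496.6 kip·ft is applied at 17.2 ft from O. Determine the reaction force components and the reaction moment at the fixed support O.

O_x = 0, O_y = 3.431 kip, M_O = 534.5 kip·ft

Resultant of the distributed load: 0.47 × 7.3 = 3.431 kip at 11.05 ft from O.
ΣF_x = 0: O_x = 0.
ΣF_y = 0: O_y − 0.47·7.3 = 0 → O_y = 3.431 kip.
ΣM about O: M_O − (0.47·7.3)·11.05 − 496.6 = 0 → M_O = 534.5 kip·ft.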